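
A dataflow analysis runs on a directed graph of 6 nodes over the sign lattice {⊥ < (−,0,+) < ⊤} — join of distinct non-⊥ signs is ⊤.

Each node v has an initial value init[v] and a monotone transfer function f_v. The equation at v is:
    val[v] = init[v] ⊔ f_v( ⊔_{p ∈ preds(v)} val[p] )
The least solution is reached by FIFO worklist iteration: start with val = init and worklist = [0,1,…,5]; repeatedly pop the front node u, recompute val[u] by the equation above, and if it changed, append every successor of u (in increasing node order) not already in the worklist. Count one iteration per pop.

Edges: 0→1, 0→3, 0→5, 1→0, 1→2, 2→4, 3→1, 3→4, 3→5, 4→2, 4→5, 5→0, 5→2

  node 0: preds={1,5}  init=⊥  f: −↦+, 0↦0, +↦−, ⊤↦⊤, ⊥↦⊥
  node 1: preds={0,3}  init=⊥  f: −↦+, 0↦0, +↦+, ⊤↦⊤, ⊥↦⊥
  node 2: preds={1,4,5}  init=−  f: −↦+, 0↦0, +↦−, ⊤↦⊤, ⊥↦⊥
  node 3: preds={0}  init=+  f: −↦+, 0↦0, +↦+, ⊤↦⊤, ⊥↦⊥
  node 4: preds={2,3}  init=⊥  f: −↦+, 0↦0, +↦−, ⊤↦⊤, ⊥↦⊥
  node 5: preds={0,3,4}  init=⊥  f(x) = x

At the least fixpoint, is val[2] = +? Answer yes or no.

Trace (15 dequeues):
  [1] u=0 | in ⊥ | out ⊥ | ==
  [2] u=1 | in + | out + | prev ⊥ | push {0}
  [3] u=2 | in + | out − | ==
  [4] u=3 | in ⊥ | out + | ==
  [5] u=4 | in ⊤ | out ⊤ | prev ⊥ | push {2}
  [6] u=5 | in ⊤ | out ⊤ | prev ⊥ | push {}
  [7] u=0 | in ⊤ | out ⊤ | prev ⊥ | push {1,3,5}
  [8] u=2 | in ⊤ | out ⊤ | prev − | push {4}
  [9] u=1 | in ⊤ | out ⊤ | prev + | push {0,2}
  [10] u=3 | in ⊤ | out ⊤ | prev + | push {1}
  [11] u=5 | in ⊤ | out ⊤ | ==
  [12] u=4 | in ⊤ | out ⊤ | ==
  [13] u=0 | in ⊤ | out ⊤ | ==
  [14] u=2 | in ⊤ | out ⊤ | ==
  [15] u=1 | in ⊤ | out ⊤ | ==

Converged values:
  [0] ⊤
  [1] ⊤
  [2] ⊤
  [3] ⊤
  [4] ⊤
  [5] ⊤

no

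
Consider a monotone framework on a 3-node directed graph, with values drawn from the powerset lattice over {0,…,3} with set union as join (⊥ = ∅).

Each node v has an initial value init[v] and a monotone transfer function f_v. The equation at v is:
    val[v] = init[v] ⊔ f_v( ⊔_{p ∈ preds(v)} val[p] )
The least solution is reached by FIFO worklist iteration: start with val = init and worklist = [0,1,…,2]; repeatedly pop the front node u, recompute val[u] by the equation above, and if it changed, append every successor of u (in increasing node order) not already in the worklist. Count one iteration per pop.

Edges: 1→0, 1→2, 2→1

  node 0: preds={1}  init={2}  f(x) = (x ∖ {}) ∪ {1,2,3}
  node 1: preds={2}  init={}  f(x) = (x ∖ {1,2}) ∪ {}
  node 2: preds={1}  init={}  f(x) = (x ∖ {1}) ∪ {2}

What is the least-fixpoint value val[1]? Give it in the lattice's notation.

Worklist (4 pops):
  #1 pop 0: in={} → {1,2,3} (was {2}); enqueue []
  #2 pop 1: in={} → {} (no change)
  #3 pop 2: in={} → {2} (was {}); enqueue [1]
  #4 pop 1: in={2} → {} (no change)

Fixpoint:
  val[0] = {1,2,3}
  val[1] = {}
  val[2] = {2}

{}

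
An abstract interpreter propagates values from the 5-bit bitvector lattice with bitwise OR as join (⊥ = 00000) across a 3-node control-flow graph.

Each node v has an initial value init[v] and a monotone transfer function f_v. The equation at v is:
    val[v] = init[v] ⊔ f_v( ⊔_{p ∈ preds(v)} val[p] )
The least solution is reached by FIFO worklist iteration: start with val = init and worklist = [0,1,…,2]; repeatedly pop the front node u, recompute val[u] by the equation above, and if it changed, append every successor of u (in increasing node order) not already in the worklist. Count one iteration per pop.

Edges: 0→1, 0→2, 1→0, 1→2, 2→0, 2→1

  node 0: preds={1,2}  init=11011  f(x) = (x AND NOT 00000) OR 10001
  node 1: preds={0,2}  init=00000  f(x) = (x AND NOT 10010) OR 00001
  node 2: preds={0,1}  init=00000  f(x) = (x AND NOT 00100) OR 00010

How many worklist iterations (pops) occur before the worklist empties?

5

Trace (5 dequeues):
  [1] u=0 | in 00000 | out 11011 | ==
  [2] u=1 | in 11011 | out 01001 | prev 00000 | push {0}
  [3] u=2 | in 11011 | out 11011 | prev 00000 | push {1}
  [4] u=0 | in 11011 | out 11011 | ==
  [5] u=1 | in 11011 | out 01001 | ==

Converged values:
  [0] 11011
  [1] 01001
  [2] 11011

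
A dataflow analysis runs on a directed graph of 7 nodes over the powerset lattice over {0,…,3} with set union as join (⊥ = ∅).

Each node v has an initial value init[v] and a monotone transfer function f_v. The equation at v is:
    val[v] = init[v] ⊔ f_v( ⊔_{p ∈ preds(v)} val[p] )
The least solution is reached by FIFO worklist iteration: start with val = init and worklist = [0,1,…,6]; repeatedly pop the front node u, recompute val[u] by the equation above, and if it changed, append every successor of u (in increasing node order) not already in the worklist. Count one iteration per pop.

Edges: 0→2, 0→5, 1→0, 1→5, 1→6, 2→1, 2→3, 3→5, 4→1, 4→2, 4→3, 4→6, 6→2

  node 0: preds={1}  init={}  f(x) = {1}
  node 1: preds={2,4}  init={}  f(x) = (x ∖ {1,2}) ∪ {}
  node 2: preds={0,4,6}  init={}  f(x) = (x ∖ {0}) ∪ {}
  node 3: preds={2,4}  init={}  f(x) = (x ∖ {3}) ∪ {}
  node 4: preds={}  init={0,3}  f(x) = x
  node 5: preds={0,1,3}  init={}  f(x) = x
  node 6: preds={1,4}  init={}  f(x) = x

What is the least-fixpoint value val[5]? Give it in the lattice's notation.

{0,1,3}

Trace (10 dequeues):
  [1] u=0 | in {} | out {1} | prev {} | push {}
  [2] u=1 | in {0,3} | out {0,3} | prev {} | push {0}
  [3] u=2 | in {0,1,3} | out {1,3} | prev {} | push {1}
  [4] u=3 | in {0,1,3} | out {0,1} | prev {} | push {}
  [5] u=4 | in {} | out {0,3} | ==
  [6] u=5 | in {0,1,3} | out {0,1,3} | prev {} | push {}
  [7] u=6 | in {0,3} | out {0,3} | prev {} | push {2}
  [8] u=0 | in {0,3} | out {1} | ==
  [9] u=1 | in {0,1,3} | out {0,3} | ==
  [10] u=2 | in {0,1,3} | out {1,3} | ==

Converged values:
  [0] {1}
  [1] {0,3}
  [2] {1,3}
  [3] {0,1}
  [4] {0,3}
  [5] {0,1,3}
  [6] {0,3}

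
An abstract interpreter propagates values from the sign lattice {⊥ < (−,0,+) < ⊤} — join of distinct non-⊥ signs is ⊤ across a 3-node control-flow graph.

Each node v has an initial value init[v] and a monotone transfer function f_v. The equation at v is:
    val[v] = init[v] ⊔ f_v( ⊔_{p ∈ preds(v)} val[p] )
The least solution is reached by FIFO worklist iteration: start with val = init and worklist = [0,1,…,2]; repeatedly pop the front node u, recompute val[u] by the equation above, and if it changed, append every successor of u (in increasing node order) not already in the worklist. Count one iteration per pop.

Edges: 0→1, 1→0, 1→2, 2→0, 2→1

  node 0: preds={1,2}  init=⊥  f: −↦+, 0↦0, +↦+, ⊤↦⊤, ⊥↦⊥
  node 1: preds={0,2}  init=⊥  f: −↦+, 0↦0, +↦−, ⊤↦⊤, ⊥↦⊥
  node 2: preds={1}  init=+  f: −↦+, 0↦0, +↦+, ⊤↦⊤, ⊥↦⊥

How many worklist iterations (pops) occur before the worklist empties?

9

Trace (9 dequeues):
  [1] u=0 | in + | out + | prev ⊥ | push {}
  [2] u=1 | in + | out − | prev ⊥ | push {0}
  [3] u=2 | in − | out + | ==
  [4] u=0 | in ⊤ | out ⊤ | prev + | push {1}
  [5] u=1 | in ⊤ | out ⊤ | prev − | push {0,2}
  [6] u=0 | in ⊤ | out ⊤ | ==
  [7] u=2 | in ⊤ | out ⊤ | prev + | push {0,1}
  [8] u=0 | in ⊤ | out ⊤ | ==
  [9] u=1 | in ⊤ | out ⊤ | ==

Converged values:
  [0] ⊤
  [1] ⊤
  [2] ⊤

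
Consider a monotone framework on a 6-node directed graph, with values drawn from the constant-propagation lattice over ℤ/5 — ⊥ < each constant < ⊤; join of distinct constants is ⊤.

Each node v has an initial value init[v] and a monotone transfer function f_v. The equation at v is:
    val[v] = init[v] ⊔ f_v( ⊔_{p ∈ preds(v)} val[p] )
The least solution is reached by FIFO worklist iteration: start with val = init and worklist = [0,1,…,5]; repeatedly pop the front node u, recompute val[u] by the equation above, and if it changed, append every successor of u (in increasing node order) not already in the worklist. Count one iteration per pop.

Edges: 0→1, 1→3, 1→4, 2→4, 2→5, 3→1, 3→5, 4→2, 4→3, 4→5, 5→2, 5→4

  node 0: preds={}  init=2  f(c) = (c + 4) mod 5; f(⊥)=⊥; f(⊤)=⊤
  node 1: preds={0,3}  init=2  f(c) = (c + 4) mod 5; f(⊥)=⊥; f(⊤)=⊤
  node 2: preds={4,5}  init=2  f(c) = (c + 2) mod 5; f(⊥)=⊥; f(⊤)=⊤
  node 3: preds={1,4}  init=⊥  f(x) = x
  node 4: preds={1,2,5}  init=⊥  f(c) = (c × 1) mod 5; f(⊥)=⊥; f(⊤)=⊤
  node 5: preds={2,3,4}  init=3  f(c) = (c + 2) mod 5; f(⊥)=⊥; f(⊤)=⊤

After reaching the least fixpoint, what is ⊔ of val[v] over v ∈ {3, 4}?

Iteration log — 10 steps:
  step 1. node 0  ⊔preds=⊥  new=2  stable
  step 2. node 1  ⊔preds=2  new=⊤  old=2  +wl: 
  step 3. node 2  ⊔preds=3  new=⊤  old=2  +wl: 
  step 4. node 3  ⊔preds=⊤  new=⊤  old=⊥  +wl: 1
  step 5. node 4  ⊔preds=⊤  new=⊤  old=⊥  +wl: 2,3
  step 6. node 5  ⊔preds=⊤  new=⊤  old=3  +wl: 4
  step 7. node 1  ⊔preds=⊤  new=⊤  stable
  step 8. node 2  ⊔preds=⊤  new=⊤  stable
  step 9. node 3  ⊔preds=⊤  new=⊤  stable
  step 10. node 4  ⊔preds=⊤  new=⊤  stable

Least fixpoint reached:
  node 0: 2
  node 1: ⊤
  node 2: ⊤
  node 3: ⊤
  node 4: ⊤
  node 5: ⊤

⊤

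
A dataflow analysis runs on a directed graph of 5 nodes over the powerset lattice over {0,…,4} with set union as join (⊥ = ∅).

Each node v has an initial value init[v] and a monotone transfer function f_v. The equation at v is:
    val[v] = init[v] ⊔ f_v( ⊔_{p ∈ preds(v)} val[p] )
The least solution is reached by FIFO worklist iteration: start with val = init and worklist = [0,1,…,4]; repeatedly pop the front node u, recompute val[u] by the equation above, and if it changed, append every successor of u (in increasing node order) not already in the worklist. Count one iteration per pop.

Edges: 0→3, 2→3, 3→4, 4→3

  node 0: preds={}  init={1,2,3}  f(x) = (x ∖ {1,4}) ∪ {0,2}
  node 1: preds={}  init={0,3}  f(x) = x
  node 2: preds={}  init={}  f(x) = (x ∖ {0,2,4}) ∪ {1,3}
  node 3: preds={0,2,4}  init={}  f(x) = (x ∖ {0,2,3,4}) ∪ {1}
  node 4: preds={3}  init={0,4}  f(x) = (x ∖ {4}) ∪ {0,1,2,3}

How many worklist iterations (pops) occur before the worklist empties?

6

Iteration log — 6 steps:
  step 1. node 0  ⊔preds={}  new={0,1,2,3}  old={1,2,3}  +wl: 
  step 2. node 1  ⊔preds={}  new={0,3}  stable
  step 3. node 2  ⊔preds={}  new={1,3}  old={}  +wl: 
  step 4. node 3  ⊔preds={0,1,2,3,4}  new={1}  old={}  +wl: 
  step 5. node 4  ⊔preds={1}  new={0,1,2,3,4}  old={0,4}  +wl: 3
  step 6. node 3  ⊔preds={0,1,2,3,4}  new={1}  stable

Least fixpoint reached:
  node 0: {0,1,2,3}
  node 1: {0,3}
  node 2: {1,3}
  node 3: {1}
  node 4: {0,1,2,3,4}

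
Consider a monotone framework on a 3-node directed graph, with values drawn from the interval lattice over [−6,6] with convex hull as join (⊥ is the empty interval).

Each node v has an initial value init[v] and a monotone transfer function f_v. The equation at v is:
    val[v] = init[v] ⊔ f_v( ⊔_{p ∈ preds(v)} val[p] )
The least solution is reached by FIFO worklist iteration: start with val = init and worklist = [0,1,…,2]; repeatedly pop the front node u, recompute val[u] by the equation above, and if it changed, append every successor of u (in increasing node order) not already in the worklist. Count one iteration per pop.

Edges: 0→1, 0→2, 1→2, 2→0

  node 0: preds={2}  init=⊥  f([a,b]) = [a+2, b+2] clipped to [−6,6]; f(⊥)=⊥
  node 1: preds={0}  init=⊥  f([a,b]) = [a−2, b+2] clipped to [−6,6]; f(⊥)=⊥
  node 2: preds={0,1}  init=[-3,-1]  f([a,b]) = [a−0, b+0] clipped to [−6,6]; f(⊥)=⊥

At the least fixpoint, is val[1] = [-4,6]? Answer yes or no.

no

Worklist (9 pops):
  #1 pop 0: in=[-3,-1] → [-1,1] (was ⊥); enqueue []
  #2 pop 1: in=[-1,1] → [-3,3] (was ⊥); enqueue []
  #3 pop 2: in=[-3,3] → [-3,3] (was [-3,-1]); enqueue [0]
  #4 pop 0: in=[-3,3] → [-1,5] (was [-1,1]); enqueue [1,2]
  #5 pop 1: in=[-1,5] → [-3,6] (was [-3,3]); enqueue []
  #6 pop 2: in=[-3,6] → [-3,6] (was [-3,3]); enqueue [0]
  #7 pop 0: in=[-3,6] → [-1,6] (was [-1,5]); enqueue [1,2]
  #8 pop 1: in=[-1,6] → [-3,6] (no change)
  #9 pop 2: in=[-3,6] → [-3,6] (no change)

Fixpoint:
  val[0] = [-1,6]
  val[1] = [-3,6]
  val[2] = [-3,6]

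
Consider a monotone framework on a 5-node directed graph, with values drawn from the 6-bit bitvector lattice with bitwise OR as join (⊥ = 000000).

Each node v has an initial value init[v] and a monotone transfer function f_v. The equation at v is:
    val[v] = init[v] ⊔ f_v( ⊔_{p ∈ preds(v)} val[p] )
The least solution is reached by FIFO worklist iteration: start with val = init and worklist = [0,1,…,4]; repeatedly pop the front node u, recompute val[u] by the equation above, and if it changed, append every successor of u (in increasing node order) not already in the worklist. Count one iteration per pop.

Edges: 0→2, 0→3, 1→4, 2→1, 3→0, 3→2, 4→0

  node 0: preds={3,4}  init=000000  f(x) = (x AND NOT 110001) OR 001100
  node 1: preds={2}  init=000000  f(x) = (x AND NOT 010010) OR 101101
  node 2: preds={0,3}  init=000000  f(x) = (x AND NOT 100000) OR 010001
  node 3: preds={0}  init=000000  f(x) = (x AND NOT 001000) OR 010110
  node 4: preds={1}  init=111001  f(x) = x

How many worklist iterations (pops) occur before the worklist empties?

Iteration log — 10 steps:
  step 1. node 0  ⊔preds=111001  new=001100  old=000000  +wl: 
  step 2. node 1  ⊔preds=000000  new=101101  old=000000  +wl: 
  step 3. node 2  ⊔preds=001100  new=011101  old=000000  +wl: 1
  step 4. node 3  ⊔preds=001100  new=010110  old=000000  +wl: 0,2
  step 5. node 4  ⊔preds=101101  new=111101  old=111001  +wl: 
  step 6. node 1  ⊔preds=011101  new=101101  stable
  step 7. node 0  ⊔preds=111111  new=001110  old=001100  +wl: 3
  step 8. node 2  ⊔preds=011110  new=011111  old=011101  +wl: 1
  step 9. node 3  ⊔preds=001110  new=010110  stable
  step 10. node 1  ⊔preds=011111  new=101101  stable

Least fixpoint reached:
  node 0: 001110
  node 1: 101101
  node 2: 011111
  node 3: 010110
  node 4: 111101

10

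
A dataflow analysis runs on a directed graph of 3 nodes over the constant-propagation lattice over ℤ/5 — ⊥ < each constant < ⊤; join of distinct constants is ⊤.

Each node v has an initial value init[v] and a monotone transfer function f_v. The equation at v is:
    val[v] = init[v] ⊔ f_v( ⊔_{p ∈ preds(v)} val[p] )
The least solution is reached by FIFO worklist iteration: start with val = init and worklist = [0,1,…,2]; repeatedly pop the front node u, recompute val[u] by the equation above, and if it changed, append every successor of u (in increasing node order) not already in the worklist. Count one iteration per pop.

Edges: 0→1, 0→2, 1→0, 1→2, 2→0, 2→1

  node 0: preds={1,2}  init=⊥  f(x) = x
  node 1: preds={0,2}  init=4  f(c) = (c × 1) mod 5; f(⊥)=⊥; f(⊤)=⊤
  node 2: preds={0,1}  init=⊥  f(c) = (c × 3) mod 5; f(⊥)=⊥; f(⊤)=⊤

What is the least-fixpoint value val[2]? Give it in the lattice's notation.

Worklist (8 pops):
  #1 pop 0: in=4 → 4 (was ⊥); enqueue []
  #2 pop 1: in=4 → 4 (no change)
  #3 pop 2: in=4 → 2 (was ⊥); enqueue [0,1]
  #4 pop 0: in=⊤ → ⊤ (was 4); enqueue [2]
  #5 pop 1: in=⊤ → ⊤ (was 4); enqueue [0]
  #6 pop 2: in=⊤ → ⊤ (was 2); enqueue [1]
  #7 pop 0: in=⊤ → ⊤ (no change)
  #8 pop 1: in=⊤ → ⊤ (no change)

Fixpoint:
  val[0] = ⊤
  val[1] = ⊤
  val[2] = ⊤

⊤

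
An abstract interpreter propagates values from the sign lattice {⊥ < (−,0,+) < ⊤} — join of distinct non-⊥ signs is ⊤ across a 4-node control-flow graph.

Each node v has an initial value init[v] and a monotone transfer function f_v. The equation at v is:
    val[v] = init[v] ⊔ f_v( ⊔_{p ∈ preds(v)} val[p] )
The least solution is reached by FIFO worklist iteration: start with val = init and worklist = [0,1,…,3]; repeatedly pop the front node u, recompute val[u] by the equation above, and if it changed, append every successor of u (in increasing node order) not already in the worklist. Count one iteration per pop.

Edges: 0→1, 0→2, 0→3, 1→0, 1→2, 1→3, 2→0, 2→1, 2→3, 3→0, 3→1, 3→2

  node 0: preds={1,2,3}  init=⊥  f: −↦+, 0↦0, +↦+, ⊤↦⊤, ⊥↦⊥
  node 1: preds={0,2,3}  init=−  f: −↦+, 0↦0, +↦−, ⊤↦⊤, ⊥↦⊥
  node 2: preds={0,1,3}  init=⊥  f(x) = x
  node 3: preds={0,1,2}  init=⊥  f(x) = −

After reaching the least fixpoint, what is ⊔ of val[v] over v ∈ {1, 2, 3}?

Trace (9 dequeues):
  [1] u=0 | in − | out + | prev ⊥ | push {}
  [2] u=1 | in + | out − | ==
  [3] u=2 | in ⊤ | out ⊤ | prev ⊥ | push {0,1}
  [4] u=3 | in ⊤ | out − | prev ⊥ | push {2}
  [5] u=0 | in ⊤ | out ⊤ | prev + | push {3}
  [6] u=1 | in ⊤ | out ⊤ | prev − | push {0}
  [7] u=2 | in ⊤ | out ⊤ | ==
  [8] u=3 | in ⊤ | out − | ==
  [9] u=0 | in ⊤ | out ⊤ | ==

Converged values:
  [0] ⊤
  [1] ⊤
  [2] ⊤
  [3] −

⊤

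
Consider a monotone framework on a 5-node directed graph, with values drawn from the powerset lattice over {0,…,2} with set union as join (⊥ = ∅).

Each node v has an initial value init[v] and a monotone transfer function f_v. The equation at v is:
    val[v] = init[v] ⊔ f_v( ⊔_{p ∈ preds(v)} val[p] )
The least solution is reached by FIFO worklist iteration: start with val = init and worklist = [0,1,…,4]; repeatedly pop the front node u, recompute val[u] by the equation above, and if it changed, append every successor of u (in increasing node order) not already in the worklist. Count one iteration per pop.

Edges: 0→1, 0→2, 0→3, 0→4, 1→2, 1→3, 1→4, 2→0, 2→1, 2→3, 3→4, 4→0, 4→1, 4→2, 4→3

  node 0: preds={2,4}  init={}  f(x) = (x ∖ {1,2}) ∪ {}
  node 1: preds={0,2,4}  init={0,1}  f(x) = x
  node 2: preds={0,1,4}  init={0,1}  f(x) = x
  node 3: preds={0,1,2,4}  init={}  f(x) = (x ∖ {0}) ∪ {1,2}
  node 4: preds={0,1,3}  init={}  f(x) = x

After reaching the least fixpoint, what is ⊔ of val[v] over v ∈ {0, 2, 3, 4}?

{0,1,2}

Worklist (12 pops):
  #1 pop 0: in={0,1} → {0} (was {}); enqueue []
  #2 pop 1: in={0,1} → {0,1} (no change)
  #3 pop 2: in={0,1} → {0,1} (no change)
  #4 pop 3: in={0,1} → {1,2} (was {}); enqueue []
  #5 pop 4: in={0,1,2} → {0,1,2} (was {}); enqueue [0,1,2,3]
  #6 pop 0: in={0,1,2} → {0} (no change)
  #7 pop 1: in={0,1,2} → {0,1,2} (was {0,1}); enqueue [4]
  #8 pop 2: in={0,1,2} → {0,1,2} (was {0,1}); enqueue [0,1]
  #9 pop 3: in={0,1,2} → {1,2} (no change)
  #10 pop 4: in={0,1,2} → {0,1,2} (no change)
  #11 pop 0: in={0,1,2} → {0} (no change)
  #12 pop 1: in={0,1,2} → {0,1,2} (no change)

Fixpoint:
  val[0] = {0}
  val[1] = {0,1,2}
  val[2] = {0,1,2}
  val[3] = {1,2}
  val[4] = {0,1,2}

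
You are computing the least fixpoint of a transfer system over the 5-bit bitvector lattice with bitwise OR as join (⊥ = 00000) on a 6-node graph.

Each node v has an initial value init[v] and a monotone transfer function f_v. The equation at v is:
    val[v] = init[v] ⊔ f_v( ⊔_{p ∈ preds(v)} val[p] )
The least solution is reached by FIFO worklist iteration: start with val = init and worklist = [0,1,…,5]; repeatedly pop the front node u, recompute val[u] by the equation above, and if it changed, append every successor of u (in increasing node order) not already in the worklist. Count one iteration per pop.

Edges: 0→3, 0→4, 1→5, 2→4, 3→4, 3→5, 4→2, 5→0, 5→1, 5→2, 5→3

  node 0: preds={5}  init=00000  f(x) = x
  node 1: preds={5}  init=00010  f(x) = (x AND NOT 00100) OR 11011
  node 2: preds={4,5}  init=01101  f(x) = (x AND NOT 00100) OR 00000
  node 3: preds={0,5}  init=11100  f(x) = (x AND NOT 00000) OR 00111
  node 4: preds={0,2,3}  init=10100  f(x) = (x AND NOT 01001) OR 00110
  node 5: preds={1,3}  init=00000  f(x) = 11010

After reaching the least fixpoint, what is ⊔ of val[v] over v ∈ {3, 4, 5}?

Worklist (11 pops):
  #1 pop 0: in=00000 → 00000 (no change)
  #2 pop 1: in=00000 → 11011 (was 00010); enqueue []
  #3 pop 2: in=10100 → 11101 (was 01101); enqueue []
  #4 pop 3: in=00000 → 11111 (was 11100); enqueue []
  #5 pop 4: in=11111 → 10110 (was 10100); enqueue [2]
  #6 pop 5: in=11111 → 11010 (was 00000); enqueue [0,1,3]
  #7 pop 2: in=11110 → 11111 (was 11101); enqueue [4]
  #8 pop 0: in=11010 → 11010 (was 00000); enqueue []
  #9 pop 1: in=11010 → 11011 (no change)
  #10 pop 3: in=11010 → 11111 (no change)
  #11 pop 4: in=11111 → 10110 (no change)

Fixpoint:
  val[0] = 11010
  val[1] = 11011
  val[2] = 11111
  val[3] = 11111
  val[4] = 10110
  val[5] = 11010

11111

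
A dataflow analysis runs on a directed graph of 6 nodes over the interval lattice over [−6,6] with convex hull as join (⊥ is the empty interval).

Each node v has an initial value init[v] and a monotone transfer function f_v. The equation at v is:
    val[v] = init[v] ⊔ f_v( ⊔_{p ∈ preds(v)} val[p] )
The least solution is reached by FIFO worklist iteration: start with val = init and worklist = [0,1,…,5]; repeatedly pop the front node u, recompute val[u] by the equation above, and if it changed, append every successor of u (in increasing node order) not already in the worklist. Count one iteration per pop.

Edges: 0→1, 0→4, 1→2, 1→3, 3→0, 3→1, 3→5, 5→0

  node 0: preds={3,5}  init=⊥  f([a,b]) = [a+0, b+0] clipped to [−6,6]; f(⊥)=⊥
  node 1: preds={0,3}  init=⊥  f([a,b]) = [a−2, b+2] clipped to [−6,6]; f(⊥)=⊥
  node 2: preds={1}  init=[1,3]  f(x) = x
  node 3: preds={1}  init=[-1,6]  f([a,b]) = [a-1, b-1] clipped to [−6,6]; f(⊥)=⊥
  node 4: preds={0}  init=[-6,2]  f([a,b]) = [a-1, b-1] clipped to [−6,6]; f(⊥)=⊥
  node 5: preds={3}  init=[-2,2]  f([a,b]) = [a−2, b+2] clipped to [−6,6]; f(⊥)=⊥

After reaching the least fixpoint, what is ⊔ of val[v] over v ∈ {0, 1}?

Worklist (14 pops):
  #1 pop 0: in=[-2,6] → [-2,6] (was ⊥); enqueue []
  #2 pop 1: in=[-2,6] → [-4,6] (was ⊥); enqueue []
  #3 pop 2: in=[-4,6] → [-4,6] (was [1,3]); enqueue []
  #4 pop 3: in=[-4,6] → [-5,6] (was [-1,6]); enqueue [0,1]
  #5 pop 4: in=[-2,6] → [-6,5] (was [-6,2]); enqueue []
  #6 pop 5: in=[-5,6] → [-6,6] (was [-2,2]); enqueue []
  #7 pop 0: in=[-6,6] → [-6,6] (was [-2,6]); enqueue [4]
  #8 pop 1: in=[-6,6] → [-6,6] (was [-4,6]); enqueue [2,3]
  #9 pop 4: in=[-6,6] → [-6,5] (no change)
  #10 pop 2: in=[-6,6] → [-6,6] (was [-4,6]); enqueue []
  #11 pop 3: in=[-6,6] → [-6,6] (was [-5,6]); enqueue [0,1,5]
  #12 pop 0: in=[-6,6] → [-6,6] (no change)
  #13 pop 1: in=[-6,6] → [-6,6] (no change)
  #14 pop 5: in=[-6,6] → [-6,6] (no change)

Fixpoint:
  val[0] = [-6,6]
  val[1] = [-6,6]
  val[2] = [-6,6]
  val[3] = [-6,6]
  val[4] = [-6,5]
  val[5] = [-6,6]

[-6,6]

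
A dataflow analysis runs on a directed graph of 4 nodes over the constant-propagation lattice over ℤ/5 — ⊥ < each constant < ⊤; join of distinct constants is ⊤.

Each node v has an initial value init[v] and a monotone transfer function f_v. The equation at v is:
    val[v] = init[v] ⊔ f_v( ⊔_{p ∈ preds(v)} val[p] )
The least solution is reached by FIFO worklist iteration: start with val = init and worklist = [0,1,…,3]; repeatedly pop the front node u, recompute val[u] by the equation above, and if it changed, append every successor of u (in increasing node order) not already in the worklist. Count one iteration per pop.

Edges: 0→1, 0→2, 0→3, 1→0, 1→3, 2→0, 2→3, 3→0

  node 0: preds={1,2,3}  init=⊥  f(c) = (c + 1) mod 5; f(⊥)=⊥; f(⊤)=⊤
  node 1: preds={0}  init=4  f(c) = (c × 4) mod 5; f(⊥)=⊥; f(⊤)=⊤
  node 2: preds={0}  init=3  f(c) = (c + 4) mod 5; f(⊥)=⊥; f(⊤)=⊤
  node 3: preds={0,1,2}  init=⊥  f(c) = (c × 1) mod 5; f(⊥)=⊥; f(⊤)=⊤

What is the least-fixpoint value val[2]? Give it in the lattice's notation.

⊤

Trace (5 dequeues):
  [1] u=0 | in ⊤ | out ⊤ | prev ⊥ | push {}
  [2] u=1 | in ⊤ | out ⊤ | prev 4 | push {0}
  [3] u=2 | in ⊤ | out ⊤ | prev 3 | push {}
  [4] u=3 | in ⊤ | out ⊤ | prev ⊥ | push {}
  [5] u=0 | in ⊤ | out ⊤ | ==

Converged values:
  [0] ⊤
  [1] ⊤
  [2] ⊤
  [3] ⊤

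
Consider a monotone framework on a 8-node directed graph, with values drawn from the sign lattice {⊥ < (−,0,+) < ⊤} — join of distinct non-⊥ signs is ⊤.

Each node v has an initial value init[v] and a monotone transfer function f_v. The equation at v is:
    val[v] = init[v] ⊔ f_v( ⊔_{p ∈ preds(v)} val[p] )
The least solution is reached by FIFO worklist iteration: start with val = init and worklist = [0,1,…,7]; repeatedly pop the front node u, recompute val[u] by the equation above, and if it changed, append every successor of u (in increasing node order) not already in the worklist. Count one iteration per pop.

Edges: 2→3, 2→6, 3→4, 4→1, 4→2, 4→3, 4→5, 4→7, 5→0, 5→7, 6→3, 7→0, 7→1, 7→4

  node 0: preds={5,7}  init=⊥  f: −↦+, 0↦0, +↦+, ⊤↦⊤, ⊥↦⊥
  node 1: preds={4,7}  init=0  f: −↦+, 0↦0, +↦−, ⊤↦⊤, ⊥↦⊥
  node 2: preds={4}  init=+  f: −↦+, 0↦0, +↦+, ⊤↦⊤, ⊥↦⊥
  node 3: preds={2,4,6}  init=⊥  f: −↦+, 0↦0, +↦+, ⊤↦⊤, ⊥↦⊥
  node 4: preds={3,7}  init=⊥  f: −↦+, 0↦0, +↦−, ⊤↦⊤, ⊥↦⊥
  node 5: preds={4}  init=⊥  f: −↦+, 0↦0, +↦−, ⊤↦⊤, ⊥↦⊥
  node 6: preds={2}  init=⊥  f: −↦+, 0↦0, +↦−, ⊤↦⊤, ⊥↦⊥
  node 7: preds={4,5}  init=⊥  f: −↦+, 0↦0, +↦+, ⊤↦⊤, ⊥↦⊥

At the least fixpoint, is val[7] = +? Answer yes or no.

no

Iteration log — 21 steps:
  step 1. node 0  ⊔preds=⊥  new=⊥  stable
  step 2. node 1  ⊔preds=⊥  new=0  stable
  step 3. node 2  ⊔preds=⊥  new=+  stable
  step 4. node 3  ⊔preds=+  new=+  old=⊥  +wl: 
  step 5. node 4  ⊔preds=+  new=−  old=⊥  +wl: 1,2,3
  step 6. node 5  ⊔preds=−  new=+  old=⊥  +wl: 0
  step 7. node 6  ⊔preds=+  new=−  old=⊥  +wl: 
  step 8. node 7  ⊔preds=⊤  new=⊤  old=⊥  +wl: 4
  step 9. node 1  ⊔preds=⊤  new=⊤  old=0  +wl: 
  step 10. node 2  ⊔preds=−  new=+  stable
  step 11. node 3  ⊔preds=⊤  new=⊤  old=+  +wl: 
  step 12. node 0  ⊔preds=⊤  new=⊤  old=⊥  +wl: 
  step 13. node 4  ⊔preds=⊤  new=⊤  old=−  +wl: 1,2,3,5,7
  step 14. node 1  ⊔preds=⊤  new=⊤  stable
  step 15. node 2  ⊔preds=⊤  new=⊤  old=+  +wl: 6
  step 16. node 3  ⊔preds=⊤  new=⊤  stable
  step 17. node 5  ⊔preds=⊤  new=⊤  old=+  +wl: 0
  step 18. node 7  ⊔preds=⊤  new=⊤  stable
  step 19. node 6  ⊔preds=⊤  new=⊤  old=−  +wl: 3
  step 20. node 0  ⊔preds=⊤  new=⊤  stable
  step 21. node 3  ⊔preds=⊤  new=⊤  stable

Least fixpoint reached:
  node 0: ⊤
  node 1: ⊤
  node 2: ⊤
  node 3: ⊤
  node 4: ⊤
  node 5: ⊤
  node 6: ⊤
  node 7: ⊤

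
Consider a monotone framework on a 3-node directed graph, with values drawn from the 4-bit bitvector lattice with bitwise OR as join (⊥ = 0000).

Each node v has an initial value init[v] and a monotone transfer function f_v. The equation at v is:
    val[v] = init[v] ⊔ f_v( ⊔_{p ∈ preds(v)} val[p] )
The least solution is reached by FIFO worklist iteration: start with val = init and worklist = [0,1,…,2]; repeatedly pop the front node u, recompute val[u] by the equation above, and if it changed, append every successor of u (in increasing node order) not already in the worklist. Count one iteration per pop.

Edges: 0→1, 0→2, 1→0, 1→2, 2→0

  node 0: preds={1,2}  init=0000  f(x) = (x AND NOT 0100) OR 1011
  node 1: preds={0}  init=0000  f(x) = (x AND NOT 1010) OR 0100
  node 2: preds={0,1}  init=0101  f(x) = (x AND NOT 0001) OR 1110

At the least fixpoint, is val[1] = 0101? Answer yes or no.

yes

Worklist (4 pops):
  #1 pop 0: in=0101 → 1011 (was 0000); enqueue []
  #2 pop 1: in=1011 → 0101 (was 0000); enqueue [0]
  #3 pop 2: in=1111 → 1111 (was 0101); enqueue []
  #4 pop 0: in=1111 → 1011 (no change)

Fixpoint:
  val[0] = 1011
  val[1] = 0101
  val[2] = 1111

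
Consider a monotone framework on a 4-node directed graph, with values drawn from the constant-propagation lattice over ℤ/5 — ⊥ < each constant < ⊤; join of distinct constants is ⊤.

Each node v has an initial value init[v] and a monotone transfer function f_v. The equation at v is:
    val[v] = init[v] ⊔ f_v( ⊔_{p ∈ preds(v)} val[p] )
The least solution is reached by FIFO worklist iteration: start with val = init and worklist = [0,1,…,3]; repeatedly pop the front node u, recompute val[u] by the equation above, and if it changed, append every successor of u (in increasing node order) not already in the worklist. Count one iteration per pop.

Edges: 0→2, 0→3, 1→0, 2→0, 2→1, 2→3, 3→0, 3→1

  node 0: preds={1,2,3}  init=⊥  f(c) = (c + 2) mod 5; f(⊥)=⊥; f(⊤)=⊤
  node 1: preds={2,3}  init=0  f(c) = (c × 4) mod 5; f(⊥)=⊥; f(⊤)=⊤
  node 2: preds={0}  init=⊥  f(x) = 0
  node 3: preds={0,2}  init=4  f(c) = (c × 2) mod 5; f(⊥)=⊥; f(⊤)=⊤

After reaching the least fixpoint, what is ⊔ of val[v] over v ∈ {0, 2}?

⊤

Trace (6 dequeues):
  [1] u=0 | in ⊤ | out ⊤ | prev ⊥ | push {}
  [2] u=1 | in 4 | out ⊤ | prev 0 | push {0}
  [3] u=2 | in ⊤ | out 0 | prev ⊥ | push {1}
  [4] u=3 | in ⊤ | out ⊤ | prev 4 | push {}
  [5] u=0 | in ⊤ | out ⊤ | ==
  [6] u=1 | in ⊤ | out ⊤ | ==

Converged values:
  [0] ⊤
  [1] ⊤
  [2] 0
  [3] ⊤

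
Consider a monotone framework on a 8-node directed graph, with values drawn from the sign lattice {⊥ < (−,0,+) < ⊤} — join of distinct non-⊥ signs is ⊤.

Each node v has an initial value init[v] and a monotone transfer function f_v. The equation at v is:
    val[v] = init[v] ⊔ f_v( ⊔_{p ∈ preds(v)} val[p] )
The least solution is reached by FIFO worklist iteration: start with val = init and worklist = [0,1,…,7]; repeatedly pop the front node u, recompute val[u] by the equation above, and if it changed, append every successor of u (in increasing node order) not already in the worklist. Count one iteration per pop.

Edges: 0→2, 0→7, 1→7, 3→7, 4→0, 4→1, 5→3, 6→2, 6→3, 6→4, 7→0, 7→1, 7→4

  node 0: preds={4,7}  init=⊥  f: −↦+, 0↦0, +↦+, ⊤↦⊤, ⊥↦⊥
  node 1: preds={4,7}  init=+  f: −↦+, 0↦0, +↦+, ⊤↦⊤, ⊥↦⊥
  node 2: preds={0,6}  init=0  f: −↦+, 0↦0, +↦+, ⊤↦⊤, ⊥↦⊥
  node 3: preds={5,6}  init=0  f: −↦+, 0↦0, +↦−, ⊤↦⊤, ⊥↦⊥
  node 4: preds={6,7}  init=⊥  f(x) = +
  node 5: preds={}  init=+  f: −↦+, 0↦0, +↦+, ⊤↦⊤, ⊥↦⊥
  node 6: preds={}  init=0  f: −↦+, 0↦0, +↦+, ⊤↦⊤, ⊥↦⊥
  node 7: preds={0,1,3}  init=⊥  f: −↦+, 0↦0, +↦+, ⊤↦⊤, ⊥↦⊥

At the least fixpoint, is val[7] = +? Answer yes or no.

Trace (13 dequeues):
  [1] u=0 | in ⊥ | out ⊥ | ==
  [2] u=1 | in ⊥ | out + | ==
  [3] u=2 | in 0 | out 0 | ==
  [4] u=3 | in ⊤ | out ⊤ | prev 0 | push {}
  [5] u=4 | in 0 | out + | prev ⊥ | push {0,1}
  [6] u=5 | in ⊥ | out + | ==
  [7] u=6 | in ⊥ | out 0 | ==
  [8] u=7 | in ⊤ | out ⊤ | prev ⊥ | push {4}
  [9] u=0 | in ⊤ | out ⊤ | prev ⊥ | push {2,7}
  [10] u=1 | in ⊤ | out ⊤ | prev + | push {}
  [11] u=4 | in ⊤ | out + | ==
  [12] u=2 | in ⊤ | out ⊤ | prev 0 | push {}
  [13] u=7 | in ⊤ | out ⊤ | ==

Converged values:
  [0] ⊤
  [1] ⊤
  [2] ⊤
  [3] ⊤
  [4] +
  [5] +
  [6] 0
  [7] ⊤

no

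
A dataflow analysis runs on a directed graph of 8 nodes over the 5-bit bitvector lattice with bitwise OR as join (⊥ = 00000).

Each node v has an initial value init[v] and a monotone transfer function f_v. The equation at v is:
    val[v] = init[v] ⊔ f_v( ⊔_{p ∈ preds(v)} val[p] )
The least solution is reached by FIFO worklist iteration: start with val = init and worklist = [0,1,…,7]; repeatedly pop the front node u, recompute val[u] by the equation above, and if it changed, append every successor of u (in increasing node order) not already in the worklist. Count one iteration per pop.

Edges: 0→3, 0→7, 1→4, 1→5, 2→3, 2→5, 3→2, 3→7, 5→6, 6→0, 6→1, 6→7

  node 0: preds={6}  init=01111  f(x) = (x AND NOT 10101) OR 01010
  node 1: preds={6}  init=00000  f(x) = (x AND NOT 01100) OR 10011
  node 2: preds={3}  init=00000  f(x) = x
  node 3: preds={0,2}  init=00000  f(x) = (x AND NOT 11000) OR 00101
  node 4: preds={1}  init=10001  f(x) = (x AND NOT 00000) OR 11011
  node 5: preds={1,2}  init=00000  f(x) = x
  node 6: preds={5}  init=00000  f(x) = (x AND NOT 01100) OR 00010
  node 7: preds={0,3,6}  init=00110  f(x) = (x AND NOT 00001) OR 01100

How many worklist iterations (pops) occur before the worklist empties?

14

Trace (14 dequeues):
  [1] u=0 | in 00000 | out 01111 | ==
  [2] u=1 | in 00000 | out 10011 | prev 00000 | push {}
  [3] u=2 | in 00000 | out 00000 | ==
  [4] u=3 | in 01111 | out 00111 | prev 00000 | push {2}
  [5] u=4 | in 10011 | out 11011 | prev 10001 | push {}
  [6] u=5 | in 10011 | out 10011 | prev 00000 | push {}
  [7] u=6 | in 10011 | out 10011 | prev 00000 | push {0,1}
  [8] u=7 | in 11111 | out 11110 | prev 00110 | push {}
  [9] u=2 | in 00111 | out 00111 | prev 00000 | push {3,5}
  [10] u=0 | in 10011 | out 01111 | ==
  [11] u=1 | in 10011 | out 10011 | ==
  [12] u=3 | in 01111 | out 00111 | ==
  [13] u=5 | in 10111 | out 10111 | prev 10011 | push {6}
  [14] u=6 | in 10111 | out 10011 | ==

Converged values:
  [0] 01111
  [1] 10011
  [2] 00111
  [3] 00111
  [4] 11011
  [5] 10111
  [6] 10011
  [7] 11110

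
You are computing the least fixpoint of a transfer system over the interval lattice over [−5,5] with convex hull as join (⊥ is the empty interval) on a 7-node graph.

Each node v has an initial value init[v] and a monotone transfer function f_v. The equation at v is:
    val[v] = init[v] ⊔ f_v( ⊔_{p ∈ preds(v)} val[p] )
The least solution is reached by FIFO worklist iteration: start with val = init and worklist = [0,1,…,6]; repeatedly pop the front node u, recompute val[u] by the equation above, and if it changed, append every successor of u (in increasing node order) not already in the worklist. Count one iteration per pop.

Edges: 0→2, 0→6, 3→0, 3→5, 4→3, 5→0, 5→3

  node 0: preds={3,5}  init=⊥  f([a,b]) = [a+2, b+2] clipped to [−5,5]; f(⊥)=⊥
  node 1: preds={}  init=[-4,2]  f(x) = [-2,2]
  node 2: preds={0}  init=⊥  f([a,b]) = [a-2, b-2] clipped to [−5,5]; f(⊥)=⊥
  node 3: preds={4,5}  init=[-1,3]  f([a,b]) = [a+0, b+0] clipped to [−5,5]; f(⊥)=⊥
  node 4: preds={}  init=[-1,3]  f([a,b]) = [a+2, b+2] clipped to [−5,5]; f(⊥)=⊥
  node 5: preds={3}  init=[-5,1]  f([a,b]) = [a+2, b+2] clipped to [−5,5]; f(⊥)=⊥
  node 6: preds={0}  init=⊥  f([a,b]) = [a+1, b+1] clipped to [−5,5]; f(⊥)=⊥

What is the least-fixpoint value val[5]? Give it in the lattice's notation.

[-5,5]

Iteration log — 11 steps:
  step 1. node 0  ⊔preds=[-5,3]  new=[-3,5]  old=⊥  +wl: 
  step 2. node 1  ⊔preds=⊥  new=[-4,2]  stable
  step 3. node 2  ⊔preds=[-3,5]  new=[-5,3]  old=⊥  +wl: 
  step 4. node 3  ⊔preds=[-5,3]  new=[-5,3]  old=[-1,3]  +wl: 0
  step 5. node 4  ⊔preds=⊥  new=[-1,3]  stable
  step 6. node 5  ⊔preds=[-5,3]  new=[-5,5]  old=[-5,1]  +wl: 3
  step 7. node 6  ⊔preds=[-3,5]  new=[-2,5]  old=⊥  +wl: 
  step 8. node 0  ⊔preds=[-5,5]  new=[-3,5]  stable
  step 9. node 3  ⊔preds=[-5,5]  new=[-5,5]  old=[-5,3]  +wl: 0,5
  step 10. node 0  ⊔preds=[-5,5]  new=[-3,5]  stable
  step 11. node 5  ⊔preds=[-5,5]  new=[-5,5]  stable

Least fixpoint reached:
  node 0: [-3,5]
  node 1: [-4,2]
  node 2: [-5,3]
  node 3: [-5,5]
  node 4: [-1,3]
  node 5: [-5,5]
  node 6: [-2,5]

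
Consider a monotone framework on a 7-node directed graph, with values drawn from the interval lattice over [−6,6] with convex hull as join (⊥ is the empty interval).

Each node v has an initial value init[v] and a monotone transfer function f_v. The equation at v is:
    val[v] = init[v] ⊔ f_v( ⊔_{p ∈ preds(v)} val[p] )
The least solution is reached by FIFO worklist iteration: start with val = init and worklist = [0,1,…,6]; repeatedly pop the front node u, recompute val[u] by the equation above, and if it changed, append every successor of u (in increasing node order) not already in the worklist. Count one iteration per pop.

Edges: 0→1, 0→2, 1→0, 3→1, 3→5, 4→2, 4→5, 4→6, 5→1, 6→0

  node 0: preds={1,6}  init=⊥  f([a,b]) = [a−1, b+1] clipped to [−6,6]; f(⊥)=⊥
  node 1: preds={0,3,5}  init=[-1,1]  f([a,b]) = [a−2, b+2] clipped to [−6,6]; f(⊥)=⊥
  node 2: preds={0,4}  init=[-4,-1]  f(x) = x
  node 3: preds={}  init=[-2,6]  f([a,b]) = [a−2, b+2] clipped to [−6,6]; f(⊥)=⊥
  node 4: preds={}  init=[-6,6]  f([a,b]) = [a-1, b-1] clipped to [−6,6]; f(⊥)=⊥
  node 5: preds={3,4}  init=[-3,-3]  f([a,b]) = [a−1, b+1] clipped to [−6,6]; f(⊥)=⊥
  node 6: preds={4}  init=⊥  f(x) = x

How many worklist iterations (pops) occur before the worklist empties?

Trace (11 dequeues):
  [1] u=0 | in [-1,1] | out [-2,2] | prev ⊥ | push {}
  [2] u=1 | in [-3,6] | out [-5,6] | prev [-1,1] | push {0}
  [3] u=2 | in [-6,6] | out [-6,6] | prev [-4,-1] | push {}
  [4] u=3 | in ⊥ | out [-2,6] | ==
  [5] u=4 | in ⊥ | out [-6,6] | ==
  [6] u=5 | in [-6,6] | out [-6,6] | prev [-3,-3] | push {1}
  [7] u=6 | in [-6,6] | out [-6,6] | prev ⊥ | push {}
  [8] u=0 | in [-6,6] | out [-6,6] | prev [-2,2] | push {2}
  [9] u=1 | in [-6,6] | out [-6,6] | prev [-5,6] | push {0}
  [10] u=2 | in [-6,6] | out [-6,6] | ==
  [11] u=0 | in [-6,6] | out [-6,6] | ==

Converged values:
  [0] [-6,6]
  [1] [-6,6]
  [2] [-6,6]
  [3] [-2,6]
  [4] [-6,6]
  [5] [-6,6]
  [6] [-6,6]

11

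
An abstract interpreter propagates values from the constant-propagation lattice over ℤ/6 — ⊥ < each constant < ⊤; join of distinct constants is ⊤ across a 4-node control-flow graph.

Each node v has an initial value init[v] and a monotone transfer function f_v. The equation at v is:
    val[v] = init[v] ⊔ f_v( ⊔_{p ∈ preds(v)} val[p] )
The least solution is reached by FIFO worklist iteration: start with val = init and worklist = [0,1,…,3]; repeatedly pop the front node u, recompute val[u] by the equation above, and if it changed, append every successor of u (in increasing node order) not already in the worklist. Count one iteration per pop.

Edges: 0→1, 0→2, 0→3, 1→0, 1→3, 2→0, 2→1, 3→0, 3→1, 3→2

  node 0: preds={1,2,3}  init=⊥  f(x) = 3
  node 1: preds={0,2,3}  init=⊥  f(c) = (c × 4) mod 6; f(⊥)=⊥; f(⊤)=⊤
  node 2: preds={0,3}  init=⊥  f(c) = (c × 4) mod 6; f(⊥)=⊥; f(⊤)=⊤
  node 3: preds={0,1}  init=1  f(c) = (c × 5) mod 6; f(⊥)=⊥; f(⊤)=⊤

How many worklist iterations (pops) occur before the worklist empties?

7

Trace (7 dequeues):
  [1] u=0 | in 1 | out 3 | prev ⊥ | push {}
  [2] u=1 | in ⊤ | out ⊤ | prev ⊥ | push {0}
  [3] u=2 | in ⊤ | out ⊤ | prev ⊥ | push {1}
  [4] u=3 | in ⊤ | out ⊤ | prev 1 | push {2}
  [5] u=0 | in ⊤ | out 3 | ==
  [6] u=1 | in ⊤ | out ⊤ | ==
  [7] u=2 | in ⊤ | out ⊤ | ==

Converged values:
  [0] 3
  [1] ⊤
  [2] ⊤
  [3] ⊤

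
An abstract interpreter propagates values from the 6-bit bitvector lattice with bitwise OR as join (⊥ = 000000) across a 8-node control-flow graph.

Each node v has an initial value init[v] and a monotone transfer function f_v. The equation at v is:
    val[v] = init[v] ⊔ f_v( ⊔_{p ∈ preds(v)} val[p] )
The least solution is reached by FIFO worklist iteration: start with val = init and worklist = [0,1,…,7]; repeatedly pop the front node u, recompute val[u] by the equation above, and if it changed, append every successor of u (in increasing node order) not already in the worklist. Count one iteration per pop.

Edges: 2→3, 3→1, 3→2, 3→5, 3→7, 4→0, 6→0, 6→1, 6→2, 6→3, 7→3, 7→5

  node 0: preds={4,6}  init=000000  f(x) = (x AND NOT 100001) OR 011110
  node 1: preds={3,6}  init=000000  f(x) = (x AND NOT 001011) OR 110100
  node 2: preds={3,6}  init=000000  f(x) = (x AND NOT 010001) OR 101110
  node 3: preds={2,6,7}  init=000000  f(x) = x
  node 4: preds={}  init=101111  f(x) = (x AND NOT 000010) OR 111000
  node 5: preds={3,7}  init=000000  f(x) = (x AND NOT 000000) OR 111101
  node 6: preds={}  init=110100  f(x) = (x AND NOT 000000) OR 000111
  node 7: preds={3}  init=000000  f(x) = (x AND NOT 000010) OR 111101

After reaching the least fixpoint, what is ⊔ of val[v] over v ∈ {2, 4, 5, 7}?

Trace (16 dequeues):
  [1] u=0 | in 111111 | out 011110 | prev 000000 | push {}
  [2] u=1 | in 110100 | out 110100 | prev 000000 | push {}
  [3] u=2 | in 110100 | out 101110 | prev 000000 | push {}
  [4] u=3 | in 111110 | out 111110 | prev 000000 | push {1,2}
  [5] u=4 | in 000000 | out 111111 | prev 101111 | push {0}
  [6] u=5 | in 111110 | out 111111 | prev 000000 | push {}
  [7] u=6 | in 000000 | out 110111 | prev 110100 | push {3}
  [8] u=7 | in 111110 | out 111101 | prev 000000 | push {5}
  [9] u=1 | in 111111 | out 110100 | ==
  [10] u=2 | in 111111 | out 101110 | ==
  [11] u=0 | in 111111 | out 011110 | ==
  [12] u=3 | in 111111 | out 111111 | prev 111110 | push {1,2,7}
  [13] u=5 | in 111111 | out 111111 | ==
  [14] u=1 | in 111111 | out 110100 | ==
  [15] u=2 | in 111111 | out 101110 | ==
  [16] u=7 | in 111111 | out 111101 | ==

Converged values:
  [0] 011110
  [1] 110100
  [2] 101110
  [3] 111111
  [4] 111111
  [5] 111111
  [6] 110111
  [7] 111101

111111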